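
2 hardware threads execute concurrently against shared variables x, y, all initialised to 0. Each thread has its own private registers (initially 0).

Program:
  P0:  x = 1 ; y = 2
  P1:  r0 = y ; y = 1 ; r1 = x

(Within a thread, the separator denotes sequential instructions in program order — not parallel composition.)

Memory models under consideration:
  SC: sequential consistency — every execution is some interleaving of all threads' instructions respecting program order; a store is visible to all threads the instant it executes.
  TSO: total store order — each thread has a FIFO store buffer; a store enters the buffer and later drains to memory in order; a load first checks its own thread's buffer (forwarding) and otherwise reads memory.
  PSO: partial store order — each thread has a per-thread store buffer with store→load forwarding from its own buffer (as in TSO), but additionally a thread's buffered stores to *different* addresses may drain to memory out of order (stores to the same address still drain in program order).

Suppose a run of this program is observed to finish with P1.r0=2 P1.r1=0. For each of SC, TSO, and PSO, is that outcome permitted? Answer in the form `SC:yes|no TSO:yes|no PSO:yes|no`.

outcome vector order: (P1.r0,P1.r1)
SC: 3 outcomes — {00; 01; 21}
TSO: 3 outcomes — {00; 01; 21}
PSO: 4 outcomes — {00; 01; 20; 21}
target 20 ∈ {PSO}

SC:no TSO:no PSO:yes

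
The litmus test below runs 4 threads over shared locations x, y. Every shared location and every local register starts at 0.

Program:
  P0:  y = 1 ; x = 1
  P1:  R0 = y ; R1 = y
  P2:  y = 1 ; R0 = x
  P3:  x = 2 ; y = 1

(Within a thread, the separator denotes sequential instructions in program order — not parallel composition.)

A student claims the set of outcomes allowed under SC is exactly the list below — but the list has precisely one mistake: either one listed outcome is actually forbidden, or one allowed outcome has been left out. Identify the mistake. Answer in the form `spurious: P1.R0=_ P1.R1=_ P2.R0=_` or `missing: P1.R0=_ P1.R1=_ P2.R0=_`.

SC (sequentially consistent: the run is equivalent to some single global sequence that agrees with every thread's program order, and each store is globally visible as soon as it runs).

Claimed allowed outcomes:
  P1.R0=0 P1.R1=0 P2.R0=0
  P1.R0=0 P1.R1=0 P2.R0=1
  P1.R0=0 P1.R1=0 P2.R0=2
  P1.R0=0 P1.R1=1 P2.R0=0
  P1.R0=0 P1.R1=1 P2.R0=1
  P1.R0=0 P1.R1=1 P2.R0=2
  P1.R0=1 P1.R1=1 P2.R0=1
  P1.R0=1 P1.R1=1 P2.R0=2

outcome vector order: (P1.R0,P1.R1,P2.R0)
under SC → 000; 001; 002; 010; 011; 012; 110; 111; 112
SC∖claimed = {110}

missing: P1.R0=1 P1.R1=1 P2.R0=0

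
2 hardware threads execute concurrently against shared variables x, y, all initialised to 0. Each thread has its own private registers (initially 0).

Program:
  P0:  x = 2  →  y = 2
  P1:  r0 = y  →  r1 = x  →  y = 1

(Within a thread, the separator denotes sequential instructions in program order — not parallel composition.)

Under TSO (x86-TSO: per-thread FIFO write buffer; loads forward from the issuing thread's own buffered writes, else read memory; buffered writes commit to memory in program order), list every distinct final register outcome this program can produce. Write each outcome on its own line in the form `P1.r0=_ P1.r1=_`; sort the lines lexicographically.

P1.r0=0 P1.r1=0
P1.r0=0 P1.r1=2
P1.r0=2 P1.r1=2

outcome vector order: (P1.r0,P1.r1)
|TSO outcomes| = 3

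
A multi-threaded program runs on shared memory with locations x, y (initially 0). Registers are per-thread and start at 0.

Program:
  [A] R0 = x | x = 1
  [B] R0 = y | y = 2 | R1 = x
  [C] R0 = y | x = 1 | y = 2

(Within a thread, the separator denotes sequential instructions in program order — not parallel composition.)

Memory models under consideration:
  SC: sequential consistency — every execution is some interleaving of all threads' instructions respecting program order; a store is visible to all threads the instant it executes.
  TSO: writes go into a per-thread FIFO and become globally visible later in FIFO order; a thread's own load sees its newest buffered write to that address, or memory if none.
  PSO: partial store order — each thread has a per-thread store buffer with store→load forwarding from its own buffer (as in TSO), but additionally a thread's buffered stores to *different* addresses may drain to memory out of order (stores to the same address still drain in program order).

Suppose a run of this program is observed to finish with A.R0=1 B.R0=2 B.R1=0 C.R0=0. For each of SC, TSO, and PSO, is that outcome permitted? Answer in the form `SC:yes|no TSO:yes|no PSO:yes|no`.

SC:no TSO:no PSO:yes

outcome vector order: (A.R0,B.R0,B.R1,C.R0)
SC (10): (0,0,0,0), (0,0,0,2), (0,0,1,0), (0,0,1,2), (0,2,1,0), (1,0,0,0), (1,0,0,2), (1,0,1,0), (1,0,1,2), (1,2,1,0)
TSO (10): (0,0,0,0), (0,0,0,2), (0,0,1,0), (0,0,1,2), (0,2,1,0), (1,0,0,0), (1,0,0,2), (1,0,1,0), (1,0,1,2), (1,2,1,0)
PSO (12): (0,0,0,0), (0,0,0,2), (0,0,1,0), (0,0,1,2), (0,2,0,0), (0,2,1,0), (1,0,0,0), (1,0,0,2), (1,0,1,0), (1,0,1,2), (1,2,0,0), (1,2,1,0)
target (1,2,0,0) ∈ {PSO}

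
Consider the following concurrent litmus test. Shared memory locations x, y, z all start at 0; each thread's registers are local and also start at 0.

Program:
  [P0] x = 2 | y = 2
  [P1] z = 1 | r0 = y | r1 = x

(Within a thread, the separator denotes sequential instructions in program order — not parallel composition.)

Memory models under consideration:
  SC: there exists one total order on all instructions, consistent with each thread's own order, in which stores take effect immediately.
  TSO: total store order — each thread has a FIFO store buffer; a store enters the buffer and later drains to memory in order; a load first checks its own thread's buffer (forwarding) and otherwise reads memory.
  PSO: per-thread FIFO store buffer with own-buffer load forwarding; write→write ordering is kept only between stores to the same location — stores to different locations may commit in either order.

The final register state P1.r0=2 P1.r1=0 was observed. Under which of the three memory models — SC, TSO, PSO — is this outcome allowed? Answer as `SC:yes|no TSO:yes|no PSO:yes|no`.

SC:no TSO:no PSO:yes

outcome vector order: (P1.r0,P1.r1)
under SC → <0 0> <0 2> <2 2>
under TSO → <0 0> <0 2> <2 2>
under PSO → <0 0> <0 2> <2 0> <2 2>
target <2 0> ∈ {PSO}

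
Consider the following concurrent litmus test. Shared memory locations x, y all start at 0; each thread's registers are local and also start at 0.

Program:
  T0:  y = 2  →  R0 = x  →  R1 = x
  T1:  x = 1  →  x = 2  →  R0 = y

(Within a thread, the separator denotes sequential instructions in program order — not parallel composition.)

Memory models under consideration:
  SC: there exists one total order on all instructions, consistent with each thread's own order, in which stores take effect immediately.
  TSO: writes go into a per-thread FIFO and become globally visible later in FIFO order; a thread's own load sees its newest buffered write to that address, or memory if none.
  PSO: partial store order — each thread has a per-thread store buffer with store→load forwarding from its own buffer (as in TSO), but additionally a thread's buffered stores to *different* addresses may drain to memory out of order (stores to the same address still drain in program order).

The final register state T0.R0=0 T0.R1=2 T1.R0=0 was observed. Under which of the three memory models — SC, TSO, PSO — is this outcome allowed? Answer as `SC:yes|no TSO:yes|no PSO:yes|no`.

SC:no TSO:yes PSO:yes

outcome vector order: (T0.R0,T0.R1,T1.R0)
[SC] allowed = {002, 012, 022, 112, 122, 220, 222}
[TSO] allowed = {000, 002, 010, 012, 020, 022, 110, 112, 120, 122, 220, 222}
[PSO] allowed = {000, 002, 010, 012, 020, 022, 110, 112, 120, 122, 220, 222}
target 020 ∈ {TSO,PSO}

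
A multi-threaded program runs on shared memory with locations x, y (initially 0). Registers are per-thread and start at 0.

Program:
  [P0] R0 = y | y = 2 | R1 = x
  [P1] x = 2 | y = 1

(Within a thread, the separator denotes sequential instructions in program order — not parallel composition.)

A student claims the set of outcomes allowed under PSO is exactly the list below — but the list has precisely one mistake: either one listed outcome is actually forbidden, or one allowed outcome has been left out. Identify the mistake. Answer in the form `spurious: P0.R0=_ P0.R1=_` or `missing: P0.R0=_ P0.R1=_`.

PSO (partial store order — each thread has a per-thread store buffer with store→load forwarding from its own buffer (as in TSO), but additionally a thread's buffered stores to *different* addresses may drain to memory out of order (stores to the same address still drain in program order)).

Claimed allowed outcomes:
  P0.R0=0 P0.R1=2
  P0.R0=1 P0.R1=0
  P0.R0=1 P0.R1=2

missing: P0.R0=0 P0.R1=0

outcome vector order: (P0.R0,P0.R1)
PSO: 4 outcomes — {<0 0>; <0 2>; <1 0>; <1 2>}
PSO∖claimed = {<0 0>}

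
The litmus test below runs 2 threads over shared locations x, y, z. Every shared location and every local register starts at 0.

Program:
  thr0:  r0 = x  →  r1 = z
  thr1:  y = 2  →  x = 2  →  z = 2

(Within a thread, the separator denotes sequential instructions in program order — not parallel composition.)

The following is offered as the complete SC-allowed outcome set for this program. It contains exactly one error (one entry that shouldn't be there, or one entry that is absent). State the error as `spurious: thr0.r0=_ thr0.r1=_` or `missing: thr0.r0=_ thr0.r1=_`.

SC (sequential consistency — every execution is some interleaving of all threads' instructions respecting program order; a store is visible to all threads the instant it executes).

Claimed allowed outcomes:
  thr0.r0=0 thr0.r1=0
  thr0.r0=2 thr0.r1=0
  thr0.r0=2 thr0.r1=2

missing: thr0.r0=0 thr0.r1=2

outcome vector order: (thr0.r0,thr0.r1)
[SC] allowed = {<0 0> <0 2> <2 0> <2 2>}
SC∖claimed = {<0 2>}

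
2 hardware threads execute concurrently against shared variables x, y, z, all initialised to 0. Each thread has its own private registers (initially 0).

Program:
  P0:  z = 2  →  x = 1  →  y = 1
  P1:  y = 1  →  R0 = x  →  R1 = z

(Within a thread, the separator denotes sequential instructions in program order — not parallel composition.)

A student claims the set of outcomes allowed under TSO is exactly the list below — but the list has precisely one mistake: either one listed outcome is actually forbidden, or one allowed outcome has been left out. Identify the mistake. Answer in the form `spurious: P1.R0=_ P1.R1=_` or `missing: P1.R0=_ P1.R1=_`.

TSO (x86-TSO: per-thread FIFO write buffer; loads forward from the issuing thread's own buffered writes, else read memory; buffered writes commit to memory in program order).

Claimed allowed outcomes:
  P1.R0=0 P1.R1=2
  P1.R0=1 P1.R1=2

outcome vector order: (P1.R0,P1.R1)
[TSO] allowed = {<0 0>, <0 2>, <1 2>}
TSO∖claimed = {<0 0>}

missing: P1.R0=0 P1.R1=0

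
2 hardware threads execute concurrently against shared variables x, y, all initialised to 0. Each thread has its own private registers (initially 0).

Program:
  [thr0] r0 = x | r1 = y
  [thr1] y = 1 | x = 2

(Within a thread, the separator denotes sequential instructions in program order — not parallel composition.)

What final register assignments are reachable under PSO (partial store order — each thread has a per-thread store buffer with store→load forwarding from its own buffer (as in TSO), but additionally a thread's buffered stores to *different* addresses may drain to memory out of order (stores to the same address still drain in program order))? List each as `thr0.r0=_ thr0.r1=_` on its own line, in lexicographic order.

thr0.r0=0 thr0.r1=0
thr0.r0=0 thr0.r1=1
thr0.r0=2 thr0.r1=0
thr0.r0=2 thr0.r1=1

outcome vector order: (thr0.r0,thr0.r1)
|PSO outcomes| = 4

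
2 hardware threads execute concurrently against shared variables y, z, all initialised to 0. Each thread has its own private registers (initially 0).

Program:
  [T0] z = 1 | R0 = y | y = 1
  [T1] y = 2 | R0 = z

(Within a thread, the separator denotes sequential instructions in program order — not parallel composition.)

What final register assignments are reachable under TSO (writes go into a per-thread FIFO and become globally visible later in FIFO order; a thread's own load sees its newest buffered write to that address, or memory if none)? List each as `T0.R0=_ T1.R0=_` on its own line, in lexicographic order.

outcome vector order: (T0.R0,T1.R0)
|TSO outcomes| = 4

T0.R0=0 T1.R0=0
T0.R0=0 T1.R0=1
T0.R0=2 T1.R0=0
T0.R0=2 T1.R0=1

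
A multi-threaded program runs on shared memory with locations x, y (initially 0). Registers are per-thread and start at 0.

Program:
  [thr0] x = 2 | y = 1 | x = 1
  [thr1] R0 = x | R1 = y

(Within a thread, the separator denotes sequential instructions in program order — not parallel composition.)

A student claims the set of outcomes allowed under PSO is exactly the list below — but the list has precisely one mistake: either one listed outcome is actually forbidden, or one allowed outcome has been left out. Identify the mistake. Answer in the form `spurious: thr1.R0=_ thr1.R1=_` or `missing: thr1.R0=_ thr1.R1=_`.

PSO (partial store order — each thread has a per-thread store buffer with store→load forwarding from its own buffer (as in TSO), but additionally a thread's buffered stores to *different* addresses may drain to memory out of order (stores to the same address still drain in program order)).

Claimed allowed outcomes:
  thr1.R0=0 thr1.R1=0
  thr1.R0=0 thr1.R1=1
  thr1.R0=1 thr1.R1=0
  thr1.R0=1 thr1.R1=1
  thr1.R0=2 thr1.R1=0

outcome vector order: (thr1.R0,thr1.R1)
[PSO] allowed = {0/0 0/1 1/0 1/1 2/0 2/1}
PSO∖claimed = {2/1}

missing: thr1.R0=2 thr1.R1=1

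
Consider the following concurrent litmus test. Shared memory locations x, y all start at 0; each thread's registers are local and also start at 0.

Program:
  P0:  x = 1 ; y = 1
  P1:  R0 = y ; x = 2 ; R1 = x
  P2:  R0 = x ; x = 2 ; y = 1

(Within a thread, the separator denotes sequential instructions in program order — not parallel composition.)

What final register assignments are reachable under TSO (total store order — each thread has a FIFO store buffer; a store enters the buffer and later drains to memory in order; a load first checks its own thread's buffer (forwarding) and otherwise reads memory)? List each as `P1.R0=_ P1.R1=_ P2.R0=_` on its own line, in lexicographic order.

P1.R0=0 P1.R1=1 P2.R0=0
P1.R0=0 P1.R1=1 P2.R0=1
P1.R0=0 P1.R1=1 P2.R0=2
P1.R0=0 P1.R1=2 P2.R0=0
P1.R0=0 P1.R1=2 P2.R0=1
P1.R0=0 P1.R1=2 P2.R0=2
P1.R0=1 P1.R1=1 P2.R0=0
P1.R0=1 P1.R1=2 P2.R0=0
P1.R0=1 P1.R1=2 P2.R0=1
P1.R0=1 P1.R1=2 P2.R0=2

outcome vector order: (P1.R0,P1.R1,P2.R0)
|TSO outcomes| = 10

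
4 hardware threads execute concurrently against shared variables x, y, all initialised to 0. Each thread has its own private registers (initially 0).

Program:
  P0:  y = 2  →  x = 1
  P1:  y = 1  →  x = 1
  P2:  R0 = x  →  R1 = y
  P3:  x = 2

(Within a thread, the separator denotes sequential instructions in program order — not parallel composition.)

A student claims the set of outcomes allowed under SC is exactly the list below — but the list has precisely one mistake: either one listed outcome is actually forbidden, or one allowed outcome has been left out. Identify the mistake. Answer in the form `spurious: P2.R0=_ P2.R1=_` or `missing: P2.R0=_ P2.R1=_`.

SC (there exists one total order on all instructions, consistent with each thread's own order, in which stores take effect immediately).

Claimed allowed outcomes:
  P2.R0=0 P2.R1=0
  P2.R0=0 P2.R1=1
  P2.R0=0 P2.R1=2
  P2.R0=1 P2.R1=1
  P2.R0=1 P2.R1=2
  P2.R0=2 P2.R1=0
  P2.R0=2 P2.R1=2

missing: P2.R0=2 P2.R1=1

outcome vector order: (P2.R0,P2.R1)
[SC] allowed = {00, 01, 02, 11, 12, 20, 21, 22}
SC∖claimed = {21}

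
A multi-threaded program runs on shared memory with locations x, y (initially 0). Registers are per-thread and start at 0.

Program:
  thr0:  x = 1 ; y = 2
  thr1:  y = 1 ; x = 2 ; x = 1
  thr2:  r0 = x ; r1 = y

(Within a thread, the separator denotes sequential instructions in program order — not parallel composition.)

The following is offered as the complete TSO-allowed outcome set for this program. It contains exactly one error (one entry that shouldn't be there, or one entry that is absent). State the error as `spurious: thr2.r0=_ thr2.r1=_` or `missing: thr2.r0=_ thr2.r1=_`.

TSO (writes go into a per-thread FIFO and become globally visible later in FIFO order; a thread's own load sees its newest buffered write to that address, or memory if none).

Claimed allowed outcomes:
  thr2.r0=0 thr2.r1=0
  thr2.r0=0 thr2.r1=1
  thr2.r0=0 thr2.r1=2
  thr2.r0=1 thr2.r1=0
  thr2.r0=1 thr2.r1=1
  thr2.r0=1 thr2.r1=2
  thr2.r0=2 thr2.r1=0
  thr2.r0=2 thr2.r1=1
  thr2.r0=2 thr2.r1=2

outcome vector order: (thr2.r0,thr2.r1)
under TSO → 00; 01; 02; 10; 11; 12; 21; 22
claimed∖TSO = {20}

spurious: thr2.r0=2 thr2.r1=0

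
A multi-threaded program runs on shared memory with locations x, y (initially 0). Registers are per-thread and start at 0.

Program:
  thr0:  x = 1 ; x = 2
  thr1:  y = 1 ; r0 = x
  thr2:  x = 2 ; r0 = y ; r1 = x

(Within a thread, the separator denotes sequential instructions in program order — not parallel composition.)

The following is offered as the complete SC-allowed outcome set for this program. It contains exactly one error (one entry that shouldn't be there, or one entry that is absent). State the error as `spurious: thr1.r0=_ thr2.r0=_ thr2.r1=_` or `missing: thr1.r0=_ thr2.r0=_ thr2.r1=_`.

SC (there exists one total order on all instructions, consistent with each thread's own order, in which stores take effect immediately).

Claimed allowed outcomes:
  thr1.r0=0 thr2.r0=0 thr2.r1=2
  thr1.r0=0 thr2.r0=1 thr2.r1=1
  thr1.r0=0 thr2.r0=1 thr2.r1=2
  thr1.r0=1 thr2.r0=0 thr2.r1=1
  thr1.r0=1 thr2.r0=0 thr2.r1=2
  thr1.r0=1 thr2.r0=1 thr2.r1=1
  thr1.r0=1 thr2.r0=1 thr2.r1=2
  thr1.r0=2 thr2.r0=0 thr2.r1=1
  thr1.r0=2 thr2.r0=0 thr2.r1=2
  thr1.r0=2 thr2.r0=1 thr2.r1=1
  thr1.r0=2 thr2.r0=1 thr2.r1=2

spurious: thr1.r0=0 thr2.r0=0 thr2.r1=2

outcome vector order: (thr1.r0,thr2.r0,thr2.r1)
under SC → 011 012 101 102 111 112 201 202 211 212
claimed∖SC = {002}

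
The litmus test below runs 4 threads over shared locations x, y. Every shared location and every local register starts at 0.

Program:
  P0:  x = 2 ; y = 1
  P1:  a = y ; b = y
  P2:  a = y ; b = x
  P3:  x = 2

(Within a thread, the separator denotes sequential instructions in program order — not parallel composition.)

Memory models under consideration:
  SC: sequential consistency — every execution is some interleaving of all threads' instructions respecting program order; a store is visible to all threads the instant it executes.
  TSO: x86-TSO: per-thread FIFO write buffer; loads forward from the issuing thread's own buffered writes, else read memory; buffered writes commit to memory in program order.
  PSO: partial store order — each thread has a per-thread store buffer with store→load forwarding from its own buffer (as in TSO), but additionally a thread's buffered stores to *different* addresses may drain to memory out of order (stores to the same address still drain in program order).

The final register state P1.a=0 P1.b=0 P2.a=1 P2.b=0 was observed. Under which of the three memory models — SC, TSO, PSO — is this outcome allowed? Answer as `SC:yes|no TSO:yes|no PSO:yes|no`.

SC:no TSO:no PSO:yes

outcome vector order: (P1.a,P1.b,P2.a,P2.b)
under SC → <0 0 0 0> <0 0 0 2> <0 0 1 2> <0 1 0 0> <0 1 0 2> <0 1 1 2> <1 1 0 0> <1 1 0 2> <1 1 1 2>
under TSO → <0 0 0 0> <0 0 0 2> <0 0 1 2> <0 1 0 0> <0 1 0 2> <0 1 1 2> <1 1 0 0> <1 1 0 2> <1 1 1 2>
under PSO → <0 0 0 0> <0 0 0 2> <0 0 1 0> <0 0 1 2> <0 1 0 0> <0 1 0 2> <0 1 1 0> <0 1 1 2> <1 1 0 0> <1 1 0 2> <1 1 1 0> <1 1 1 2>
target <0 0 1 0> ∈ {PSO}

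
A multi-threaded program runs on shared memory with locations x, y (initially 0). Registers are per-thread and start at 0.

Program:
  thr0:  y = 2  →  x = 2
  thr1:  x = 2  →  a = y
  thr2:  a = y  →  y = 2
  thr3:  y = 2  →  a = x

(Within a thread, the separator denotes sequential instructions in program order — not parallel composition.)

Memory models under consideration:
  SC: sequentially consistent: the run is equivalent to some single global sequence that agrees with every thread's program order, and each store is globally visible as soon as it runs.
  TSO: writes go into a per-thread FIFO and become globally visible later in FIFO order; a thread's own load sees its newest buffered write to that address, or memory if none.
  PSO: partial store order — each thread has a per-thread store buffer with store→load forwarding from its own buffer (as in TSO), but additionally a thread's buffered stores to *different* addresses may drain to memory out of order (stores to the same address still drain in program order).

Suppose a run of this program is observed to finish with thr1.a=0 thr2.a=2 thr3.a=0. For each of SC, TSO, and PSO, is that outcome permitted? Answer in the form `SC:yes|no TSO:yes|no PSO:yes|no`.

SC:no TSO:yes PSO:yes

outcome vector order: (thr1.a,thr2.a,thr3.a)
under SC → (0,0,2) (0,2,2) (2,0,0) (2,0,2) (2,2,0) (2,2,2)
under TSO → (0,0,0) (0,0,2) (0,2,0) (0,2,2) (2,0,0) (2,0,2) (2,2,0) (2,2,2)
under PSO → (0,0,0) (0,0,2) (0,2,0) (0,2,2) (2,0,0) (2,0,2) (2,2,0) (2,2,2)
target (0,2,0) ∈ {TSO,PSO}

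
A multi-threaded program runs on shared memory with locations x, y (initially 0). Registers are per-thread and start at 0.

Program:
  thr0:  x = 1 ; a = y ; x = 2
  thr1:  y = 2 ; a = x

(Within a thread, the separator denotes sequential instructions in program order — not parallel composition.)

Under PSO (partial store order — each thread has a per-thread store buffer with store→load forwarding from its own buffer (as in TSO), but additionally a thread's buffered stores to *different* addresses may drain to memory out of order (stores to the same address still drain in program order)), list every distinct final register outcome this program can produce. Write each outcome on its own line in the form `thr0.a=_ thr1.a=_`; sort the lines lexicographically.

outcome vector order: (thr0.a,thr1.a)
|PSO outcomes| = 6

thr0.a=0 thr1.a=0
thr0.a=0 thr1.a=1
thr0.a=0 thr1.a=2
thr0.a=2 thr1.a=0
thr0.a=2 thr1.a=1
thr0.a=2 thr1.a=2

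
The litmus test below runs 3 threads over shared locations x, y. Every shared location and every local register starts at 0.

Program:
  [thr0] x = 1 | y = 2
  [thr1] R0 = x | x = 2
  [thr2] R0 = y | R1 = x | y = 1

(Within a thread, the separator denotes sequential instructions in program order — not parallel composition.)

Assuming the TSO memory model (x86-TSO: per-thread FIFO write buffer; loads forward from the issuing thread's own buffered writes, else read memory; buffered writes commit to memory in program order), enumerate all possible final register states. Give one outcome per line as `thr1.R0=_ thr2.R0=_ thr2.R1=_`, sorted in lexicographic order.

thr1.R0=0 thr2.R0=0 thr2.R1=0
thr1.R0=0 thr2.R0=0 thr2.R1=1
thr1.R0=0 thr2.R0=0 thr2.R1=2
thr1.R0=0 thr2.R0=2 thr2.R1=1
thr1.R0=0 thr2.R0=2 thr2.R1=2
thr1.R0=1 thr2.R0=0 thr2.R1=0
thr1.R0=1 thr2.R0=0 thr2.R1=1
thr1.R0=1 thr2.R0=0 thr2.R1=2
thr1.R0=1 thr2.R0=2 thr2.R1=1
thr1.R0=1 thr2.R0=2 thr2.R1=2

outcome vector order: (thr1.R0,thr2.R0,thr2.R1)
|TSO outcomes| = 10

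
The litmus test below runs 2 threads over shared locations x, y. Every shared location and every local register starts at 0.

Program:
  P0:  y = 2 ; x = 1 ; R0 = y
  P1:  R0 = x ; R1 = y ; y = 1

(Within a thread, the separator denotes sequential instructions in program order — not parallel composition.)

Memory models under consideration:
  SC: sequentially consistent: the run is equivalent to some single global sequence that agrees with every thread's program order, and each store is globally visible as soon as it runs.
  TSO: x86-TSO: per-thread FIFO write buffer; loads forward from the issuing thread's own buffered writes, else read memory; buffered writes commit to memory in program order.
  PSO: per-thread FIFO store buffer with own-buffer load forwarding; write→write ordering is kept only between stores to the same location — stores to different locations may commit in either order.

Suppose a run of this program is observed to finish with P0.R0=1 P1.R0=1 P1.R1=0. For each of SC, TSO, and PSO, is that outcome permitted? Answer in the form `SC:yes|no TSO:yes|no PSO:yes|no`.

SC:no TSO:no PSO:yes

outcome vector order: (P0.R0,P1.R0,P1.R1)
[SC] allowed = {100 102 112 200 202 212}
[TSO] allowed = {100 102 112 200 202 212}
[PSO] allowed = {100 102 110 112 200 202 210 212}
target 110 ∈ {PSO}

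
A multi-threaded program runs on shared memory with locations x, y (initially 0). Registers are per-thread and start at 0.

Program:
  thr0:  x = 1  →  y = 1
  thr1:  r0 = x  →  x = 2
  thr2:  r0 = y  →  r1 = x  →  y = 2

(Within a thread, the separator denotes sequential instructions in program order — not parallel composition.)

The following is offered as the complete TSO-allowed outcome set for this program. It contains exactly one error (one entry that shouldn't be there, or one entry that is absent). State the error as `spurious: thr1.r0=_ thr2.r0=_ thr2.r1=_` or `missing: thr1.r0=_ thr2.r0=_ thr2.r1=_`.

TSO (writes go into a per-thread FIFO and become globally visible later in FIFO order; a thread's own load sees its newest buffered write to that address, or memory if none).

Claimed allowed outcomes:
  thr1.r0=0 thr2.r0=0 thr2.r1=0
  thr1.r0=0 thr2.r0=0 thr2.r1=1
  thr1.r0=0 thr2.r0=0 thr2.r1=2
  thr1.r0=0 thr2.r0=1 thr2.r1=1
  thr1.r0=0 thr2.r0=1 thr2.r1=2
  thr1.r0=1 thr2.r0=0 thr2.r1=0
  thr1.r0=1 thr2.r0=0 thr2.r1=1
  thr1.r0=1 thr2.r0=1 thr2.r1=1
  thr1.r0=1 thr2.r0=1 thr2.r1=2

outcome vector order: (thr1.r0,thr2.r0,thr2.r1)
under TSO → <0 0 0>; <0 0 1>; <0 0 2>; <0 1 1>; <0 1 2>; <1 0 0>; <1 0 1>; <1 0 2>; <1 1 1>; <1 1 2>
TSO∖claimed = {<1 0 2>}

missing: thr1.r0=1 thr2.r0=0 thr2.r1=2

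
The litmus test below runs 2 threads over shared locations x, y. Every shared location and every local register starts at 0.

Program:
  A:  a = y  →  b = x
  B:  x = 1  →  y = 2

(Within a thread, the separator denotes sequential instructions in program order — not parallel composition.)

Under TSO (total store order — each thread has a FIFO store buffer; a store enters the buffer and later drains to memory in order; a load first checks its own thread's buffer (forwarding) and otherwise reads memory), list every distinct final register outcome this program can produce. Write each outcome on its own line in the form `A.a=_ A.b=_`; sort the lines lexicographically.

A.a=0 A.b=0
A.a=0 A.b=1
A.a=2 A.b=1

outcome vector order: (A.a,A.b)
|TSO outcomes| = 3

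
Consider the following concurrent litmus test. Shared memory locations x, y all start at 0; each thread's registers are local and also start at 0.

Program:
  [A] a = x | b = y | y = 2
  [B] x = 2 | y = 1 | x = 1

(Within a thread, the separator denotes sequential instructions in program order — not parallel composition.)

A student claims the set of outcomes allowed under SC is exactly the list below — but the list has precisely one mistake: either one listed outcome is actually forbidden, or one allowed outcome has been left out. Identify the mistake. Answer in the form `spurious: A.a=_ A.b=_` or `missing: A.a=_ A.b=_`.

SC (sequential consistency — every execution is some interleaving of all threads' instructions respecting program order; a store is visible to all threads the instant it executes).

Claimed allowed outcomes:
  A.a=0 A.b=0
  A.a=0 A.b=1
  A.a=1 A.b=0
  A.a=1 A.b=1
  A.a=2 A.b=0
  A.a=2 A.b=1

outcome vector order: (A.a,A.b)
[SC] allowed = {(0,0), (0,1), (1,1), (2,0), (2,1)}
claimed∖SC = {(1,0)}

spurious: A.a=1 A.b=0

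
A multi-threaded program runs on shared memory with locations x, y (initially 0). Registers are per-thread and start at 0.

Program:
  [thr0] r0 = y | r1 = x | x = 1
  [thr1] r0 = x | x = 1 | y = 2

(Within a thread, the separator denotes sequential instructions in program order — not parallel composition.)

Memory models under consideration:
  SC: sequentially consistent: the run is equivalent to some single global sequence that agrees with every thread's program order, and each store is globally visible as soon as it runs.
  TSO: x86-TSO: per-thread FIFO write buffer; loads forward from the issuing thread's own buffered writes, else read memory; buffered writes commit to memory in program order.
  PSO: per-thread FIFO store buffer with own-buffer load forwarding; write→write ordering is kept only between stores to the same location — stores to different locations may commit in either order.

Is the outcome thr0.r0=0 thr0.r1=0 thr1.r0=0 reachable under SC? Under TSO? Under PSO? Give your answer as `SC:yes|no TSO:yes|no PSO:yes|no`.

SC:yes TSO:yes PSO:yes

outcome vector order: (thr0.r0,thr0.r1,thr1.r0)
under SC → 000, 001, 010, 210
under TSO → 000, 001, 010, 210
under PSO → 000, 001, 010, 200, 210
target 000 ∈ {SC,TSO,PSO}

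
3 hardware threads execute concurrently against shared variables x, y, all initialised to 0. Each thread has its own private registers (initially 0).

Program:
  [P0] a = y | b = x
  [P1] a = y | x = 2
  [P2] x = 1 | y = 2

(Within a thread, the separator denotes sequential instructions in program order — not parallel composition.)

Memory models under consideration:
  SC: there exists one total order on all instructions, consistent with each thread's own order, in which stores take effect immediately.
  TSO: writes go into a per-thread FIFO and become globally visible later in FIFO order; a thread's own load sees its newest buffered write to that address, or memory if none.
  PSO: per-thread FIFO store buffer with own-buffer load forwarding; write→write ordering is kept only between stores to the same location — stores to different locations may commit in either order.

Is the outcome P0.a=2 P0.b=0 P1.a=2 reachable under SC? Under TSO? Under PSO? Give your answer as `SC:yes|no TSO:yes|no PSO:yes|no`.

SC:no TSO:no PSO:yes

outcome vector order: (P0.a,P0.b,P1.a)
SC (10): 000; 002; 010; 012; 020; 022; 210; 212; 220; 222
TSO (10): 000; 002; 010; 012; 020; 022; 210; 212; 220; 222
PSO (12): 000; 002; 010; 012; 020; 022; 200; 202; 210; 212; 220; 222
target 202 ∈ {PSO}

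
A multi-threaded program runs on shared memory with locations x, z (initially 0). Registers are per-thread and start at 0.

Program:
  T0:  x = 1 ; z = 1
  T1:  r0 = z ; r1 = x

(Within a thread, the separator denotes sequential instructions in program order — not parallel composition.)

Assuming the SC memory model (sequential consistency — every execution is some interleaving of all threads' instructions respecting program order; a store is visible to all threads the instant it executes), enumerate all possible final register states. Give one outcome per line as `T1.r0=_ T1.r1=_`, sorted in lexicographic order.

T1.r0=0 T1.r1=0
T1.r0=0 T1.r1=1
T1.r0=1 T1.r1=1

outcome vector order: (T1.r0,T1.r1)
|SC outcomes| = 3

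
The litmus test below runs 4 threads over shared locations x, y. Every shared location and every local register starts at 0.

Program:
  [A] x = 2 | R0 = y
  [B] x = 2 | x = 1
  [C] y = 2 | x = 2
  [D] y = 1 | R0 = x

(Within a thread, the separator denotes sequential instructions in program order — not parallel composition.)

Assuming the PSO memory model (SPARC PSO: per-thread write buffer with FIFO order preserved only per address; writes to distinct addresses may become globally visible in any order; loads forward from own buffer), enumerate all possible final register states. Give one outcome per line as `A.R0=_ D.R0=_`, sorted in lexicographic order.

A.R0=0 D.R0=0
A.R0=0 D.R0=1
A.R0=0 D.R0=2
A.R0=1 D.R0=0
A.R0=1 D.R0=1
A.R0=1 D.R0=2
A.R0=2 D.R0=0
A.R0=2 D.R0=1
A.R0=2 D.R0=2

outcome vector order: (A.R0,D.R0)
|PSO outcomes| = 9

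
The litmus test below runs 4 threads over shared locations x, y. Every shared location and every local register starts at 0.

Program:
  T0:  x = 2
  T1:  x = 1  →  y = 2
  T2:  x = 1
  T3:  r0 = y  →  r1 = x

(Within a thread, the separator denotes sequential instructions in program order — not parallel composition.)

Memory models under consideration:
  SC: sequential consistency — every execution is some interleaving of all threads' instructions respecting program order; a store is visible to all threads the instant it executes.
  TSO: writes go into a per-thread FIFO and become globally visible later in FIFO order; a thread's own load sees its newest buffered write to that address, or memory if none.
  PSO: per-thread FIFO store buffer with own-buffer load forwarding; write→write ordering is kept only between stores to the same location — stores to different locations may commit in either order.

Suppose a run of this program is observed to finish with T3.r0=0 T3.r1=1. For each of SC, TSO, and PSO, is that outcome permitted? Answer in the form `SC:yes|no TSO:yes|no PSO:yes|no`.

SC:yes TSO:yes PSO:yes

outcome vector order: (T3.r0,T3.r1)
[SC] allowed = {0/0; 0/1; 0/2; 2/1; 2/2}
[TSO] allowed = {0/0; 0/1; 0/2; 2/1; 2/2}
[PSO] allowed = {0/0; 0/1; 0/2; 2/0; 2/1; 2/2}
target 0/1 ∈ {SC,TSO,PSO}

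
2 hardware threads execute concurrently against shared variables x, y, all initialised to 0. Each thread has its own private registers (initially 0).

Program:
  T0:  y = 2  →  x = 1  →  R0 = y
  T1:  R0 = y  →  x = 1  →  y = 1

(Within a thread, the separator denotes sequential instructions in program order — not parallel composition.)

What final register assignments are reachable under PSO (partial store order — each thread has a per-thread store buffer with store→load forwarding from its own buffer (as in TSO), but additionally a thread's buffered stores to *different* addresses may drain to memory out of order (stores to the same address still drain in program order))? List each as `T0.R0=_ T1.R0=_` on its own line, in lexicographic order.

outcome vector order: (T0.R0,T1.R0)
|PSO outcomes| = 4

T0.R0=1 T1.R0=0
T0.R0=1 T1.R0=2
T0.R0=2 T1.R0=0
T0.R0=2 T1.R0=2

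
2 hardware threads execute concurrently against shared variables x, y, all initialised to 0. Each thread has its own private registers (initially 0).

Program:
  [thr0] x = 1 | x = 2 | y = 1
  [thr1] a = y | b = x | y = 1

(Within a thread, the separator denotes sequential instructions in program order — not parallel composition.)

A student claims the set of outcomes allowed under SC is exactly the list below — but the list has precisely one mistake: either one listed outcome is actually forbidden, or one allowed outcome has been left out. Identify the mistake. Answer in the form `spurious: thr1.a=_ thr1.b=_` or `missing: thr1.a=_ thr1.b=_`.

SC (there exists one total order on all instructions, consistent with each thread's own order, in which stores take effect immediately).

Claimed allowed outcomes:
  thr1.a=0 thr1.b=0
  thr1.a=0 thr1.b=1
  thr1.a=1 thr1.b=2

outcome vector order: (thr1.a,thr1.b)
SC (4): <0 0>; <0 1>; <0 2>; <1 2>
SC∖claimed = {<0 2>}

missing: thr1.a=0 thr1.b=2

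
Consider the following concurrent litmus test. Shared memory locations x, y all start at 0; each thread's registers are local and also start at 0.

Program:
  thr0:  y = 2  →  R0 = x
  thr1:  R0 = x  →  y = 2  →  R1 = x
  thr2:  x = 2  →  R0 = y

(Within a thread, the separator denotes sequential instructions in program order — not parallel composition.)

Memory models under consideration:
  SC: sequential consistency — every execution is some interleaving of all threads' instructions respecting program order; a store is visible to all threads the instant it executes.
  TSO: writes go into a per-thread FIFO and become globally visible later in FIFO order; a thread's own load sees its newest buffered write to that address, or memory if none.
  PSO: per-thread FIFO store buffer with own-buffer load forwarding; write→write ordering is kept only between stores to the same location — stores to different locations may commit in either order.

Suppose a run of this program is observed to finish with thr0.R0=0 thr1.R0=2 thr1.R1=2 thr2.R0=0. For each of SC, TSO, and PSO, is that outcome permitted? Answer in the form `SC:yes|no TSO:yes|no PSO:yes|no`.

outcome vector order: (thr0.R0,thr1.R0,thr1.R1,thr2.R0)
[SC] allowed = {0/0/0/2, 0/0/2/2, 0/2/2/2, 2/0/0/2, 2/0/2/0, 2/0/2/2, 2/2/2/0, 2/2/2/2}
[TSO] allowed = {0/0/0/0, 0/0/0/2, 0/0/2/0, 0/0/2/2, 0/2/2/0, 0/2/2/2, 2/0/0/0, 2/0/0/2, 2/0/2/0, 2/0/2/2, 2/2/2/0, 2/2/2/2}
[PSO] allowed = {0/0/0/0, 0/0/0/2, 0/0/2/0, 0/0/2/2, 0/2/2/0, 0/2/2/2, 2/0/0/0, 2/0/0/2, 2/0/2/0, 2/0/2/2, 2/2/2/0, 2/2/2/2}
target 0/2/2/0 ∈ {TSO,PSO}

SC:no TSO:yes PSO:yes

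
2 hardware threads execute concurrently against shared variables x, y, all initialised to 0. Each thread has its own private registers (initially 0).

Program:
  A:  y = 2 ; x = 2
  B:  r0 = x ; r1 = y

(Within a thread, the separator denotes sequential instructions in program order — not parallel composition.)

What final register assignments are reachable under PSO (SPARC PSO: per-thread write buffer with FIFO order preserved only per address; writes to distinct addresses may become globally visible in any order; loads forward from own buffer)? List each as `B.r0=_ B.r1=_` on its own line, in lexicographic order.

outcome vector order: (B.r0,B.r1)
|PSO outcomes| = 4

B.r0=0 B.r1=0
B.r0=0 B.r1=2
B.r0=2 B.r1=0
B.r0=2 B.r1=2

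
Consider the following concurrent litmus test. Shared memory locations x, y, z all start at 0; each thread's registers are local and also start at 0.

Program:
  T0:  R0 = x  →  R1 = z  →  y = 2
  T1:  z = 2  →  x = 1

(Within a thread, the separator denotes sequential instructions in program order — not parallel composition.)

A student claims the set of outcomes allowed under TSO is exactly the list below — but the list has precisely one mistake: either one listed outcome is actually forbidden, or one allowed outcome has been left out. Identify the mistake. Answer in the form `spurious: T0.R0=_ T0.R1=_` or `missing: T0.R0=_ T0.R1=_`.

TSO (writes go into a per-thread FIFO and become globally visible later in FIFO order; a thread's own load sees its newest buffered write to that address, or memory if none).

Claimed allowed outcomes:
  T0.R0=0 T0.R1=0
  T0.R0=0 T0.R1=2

outcome vector order: (T0.R0,T0.R1)
[TSO] allowed = {00 02 12}
TSO∖claimed = {12}

missing: T0.R0=1 T0.R1=2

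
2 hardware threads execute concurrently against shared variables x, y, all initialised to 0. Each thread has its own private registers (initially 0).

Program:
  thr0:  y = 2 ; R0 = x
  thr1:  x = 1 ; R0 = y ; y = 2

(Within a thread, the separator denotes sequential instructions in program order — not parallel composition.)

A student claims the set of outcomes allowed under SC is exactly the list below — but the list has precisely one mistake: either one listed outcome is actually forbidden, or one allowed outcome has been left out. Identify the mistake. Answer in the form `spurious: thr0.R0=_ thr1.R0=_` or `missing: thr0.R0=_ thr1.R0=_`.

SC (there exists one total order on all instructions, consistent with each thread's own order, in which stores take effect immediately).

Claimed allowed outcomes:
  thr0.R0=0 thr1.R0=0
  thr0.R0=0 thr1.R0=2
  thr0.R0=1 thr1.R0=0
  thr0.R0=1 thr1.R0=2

spurious: thr0.R0=0 thr1.R0=0

outcome vector order: (thr0.R0,thr1.R0)
SC (3): <0 2>; <1 0>; <1 2>
claimed∖SC = {<0 0>}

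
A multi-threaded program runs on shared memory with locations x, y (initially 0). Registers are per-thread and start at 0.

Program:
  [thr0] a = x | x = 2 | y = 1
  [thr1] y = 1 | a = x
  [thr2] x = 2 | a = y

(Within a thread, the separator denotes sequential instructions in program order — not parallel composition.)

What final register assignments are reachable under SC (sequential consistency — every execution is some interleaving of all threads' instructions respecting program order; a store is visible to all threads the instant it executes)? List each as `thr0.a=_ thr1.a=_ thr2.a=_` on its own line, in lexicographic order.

thr0.a=0 thr1.a=0 thr2.a=1
thr0.a=0 thr1.a=2 thr2.a=0
thr0.a=0 thr1.a=2 thr2.a=1
thr0.a=2 thr1.a=0 thr2.a=1
thr0.a=2 thr1.a=2 thr2.a=0
thr0.a=2 thr1.a=2 thr2.a=1

outcome vector order: (thr0.a,thr1.a,thr2.a)
|SC outcomes| = 6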